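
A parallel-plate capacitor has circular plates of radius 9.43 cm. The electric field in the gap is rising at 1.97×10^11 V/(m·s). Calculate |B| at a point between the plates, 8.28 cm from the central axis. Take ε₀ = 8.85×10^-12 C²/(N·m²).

I_d = ε₀ dΦ_E/dt = ε₀ πR² (dE/dt) = (8.85×10^-12)(0.02794)(1.97×10^11) = 0.04871 A through the full plate area.
An Ampèrian loop of radius r encloses a fraction (r/R)² of I_d. Then B·2πr = μ₀ I_d (r/R)², giving B = μ₀ I_d r/(2πR²) = 9.07×10^-8 T.

9.07×10^-8 T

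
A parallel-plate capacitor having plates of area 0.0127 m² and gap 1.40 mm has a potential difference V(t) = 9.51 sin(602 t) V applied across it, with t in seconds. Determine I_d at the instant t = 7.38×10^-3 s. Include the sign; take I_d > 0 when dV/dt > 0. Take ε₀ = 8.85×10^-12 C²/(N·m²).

-1.22×10^-7 A

C = ε₀A/d = (8.85×10^-12)(0.0127)/(1.40×10^-3) = 8.028×10^-11 F. dV/dt = V₀ω·cos(ωt); at ωt = 4.44276 rad this factor is -0.2664.
I_d = C dV/dt = (8.028×10^-11)(9.51)(602)(-0.2664) = -1.22×10^-7 A.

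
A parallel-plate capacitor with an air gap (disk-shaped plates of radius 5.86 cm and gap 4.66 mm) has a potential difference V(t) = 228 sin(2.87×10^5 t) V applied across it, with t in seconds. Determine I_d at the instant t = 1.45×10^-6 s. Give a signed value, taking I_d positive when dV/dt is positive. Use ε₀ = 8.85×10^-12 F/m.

1.23×10^-3 A

C = ε₀A/d = (8.85×10^-12)(0.01079)/(4.66×10^-3) = 2.049×10^-11 F. dV/dt = V₀ω·cos(ωt); at ωt = 0.41615 rad this factor is 0.9147.
I_d = C dV/dt = (2.049×10^-11)(228)(2.87×10^5)(0.9147) = 1.23×10^-3 A.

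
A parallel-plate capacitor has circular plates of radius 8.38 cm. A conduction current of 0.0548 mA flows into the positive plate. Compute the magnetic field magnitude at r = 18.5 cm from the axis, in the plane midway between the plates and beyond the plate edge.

No conduction current crosses the gap, so I_d there equals the 5.48×10^-5 A in the leads.
Outside the plates the loop encloses all of I_d, so B·2πr = μ₀ I_d and B = 5.92×10^-11 T.

5.92×10^-11 T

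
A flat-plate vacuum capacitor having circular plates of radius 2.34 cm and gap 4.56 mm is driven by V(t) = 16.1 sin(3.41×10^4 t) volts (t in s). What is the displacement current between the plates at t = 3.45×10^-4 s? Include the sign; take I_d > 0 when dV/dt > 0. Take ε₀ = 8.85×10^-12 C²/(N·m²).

1.27×10^-6 A

dE/dt = (V₀ω/d)·cos(ωt) with ωt = 11.7645 rad: (16.1)(3.41×10^4)(0.6954)/(4.56×10^-3) = 8.372×10^7 V/(m·s).
I_d = ε₀ A dE/dt = (8.85×10^-12)(1.720×10^-3)(8.372×10^7) = 1.27×10^-6 A.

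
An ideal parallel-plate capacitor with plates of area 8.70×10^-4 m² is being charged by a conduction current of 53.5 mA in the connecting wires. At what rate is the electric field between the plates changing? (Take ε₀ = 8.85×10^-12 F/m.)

6.95×10^12 V/(m·s)

Charge continuity gives I_d = I = 0.0535 A between the plates.
Since I_d = ε₀ A dE/dt, dE/dt = I_d/(ε₀A) = (0.0535)/((8.85×10^-12)(8.70×10^-4)) = 6.95×10^12 V/(m·s).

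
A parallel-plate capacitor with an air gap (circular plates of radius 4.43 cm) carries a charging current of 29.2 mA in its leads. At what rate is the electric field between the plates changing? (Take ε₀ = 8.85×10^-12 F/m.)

Charge continuity gives I_d = I = 0.0292 A between the plates.
Inverting I_d = ε₀ A dE/dt gives dE/dt = 0.0292 / (8.85×10^-12 · 6.165×10^-3) = 5.35×10^11 V/(m·s).

5.35×10^11 V/(m·s)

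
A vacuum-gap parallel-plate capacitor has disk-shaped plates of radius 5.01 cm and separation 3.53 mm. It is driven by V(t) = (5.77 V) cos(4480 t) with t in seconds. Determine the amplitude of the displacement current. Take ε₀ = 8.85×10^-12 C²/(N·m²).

The displacement current equals the conduction current C dV/dt, which peaks at C V₀ ω.
With C = ε₀A/d = (8.85×10^-12)(7.885×10^-3)/(3.53×10^-3) = 1.977×10^-11 F and ω = 4480 rad/s, I_d,max = (1.977×10^-11)(5.77)(4480) = 5.11×10^-7 A.

5.11×10^-7 A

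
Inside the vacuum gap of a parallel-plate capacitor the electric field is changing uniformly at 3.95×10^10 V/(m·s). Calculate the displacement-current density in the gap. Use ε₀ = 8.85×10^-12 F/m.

J_d = ε₀ dE/dt = (8.85×10^-12)(3.95×10^10) = 0.350 A/m².

0.350 A/m²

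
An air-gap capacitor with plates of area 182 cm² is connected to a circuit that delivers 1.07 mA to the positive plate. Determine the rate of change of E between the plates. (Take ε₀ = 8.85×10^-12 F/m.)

6.64×10^9 V/(m·s)

By continuity, I_d in the gap equals the 1.07 mA flowing in the wire.
Since I_d = ε₀ A dE/dt, dE/dt = I_d/(ε₀A) = (1.07×10^-3)/((8.85×10^-12)(0.0182)) = 6.64×10^9 V/(m·s).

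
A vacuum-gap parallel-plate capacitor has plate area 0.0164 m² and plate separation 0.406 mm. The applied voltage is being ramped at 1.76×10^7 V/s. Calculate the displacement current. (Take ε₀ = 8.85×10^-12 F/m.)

C = ε₀A/d = (8.85×10^-12)(0.0164)/(4.06×10^-4) = 3.575×10^-10 F.
I_d = C dV/dt = (3.575×10^-10)(1.76×10^7) = 6.29×10^-3 A.

6.29×10^-3 A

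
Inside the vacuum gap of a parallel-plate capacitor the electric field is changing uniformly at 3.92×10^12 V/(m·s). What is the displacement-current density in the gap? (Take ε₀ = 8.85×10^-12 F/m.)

34.7 A/m²

The displacement-current density is ε₀ ∂E/∂t = (8.85×10^-12)(3.92×10^12) = 34.7 A/m².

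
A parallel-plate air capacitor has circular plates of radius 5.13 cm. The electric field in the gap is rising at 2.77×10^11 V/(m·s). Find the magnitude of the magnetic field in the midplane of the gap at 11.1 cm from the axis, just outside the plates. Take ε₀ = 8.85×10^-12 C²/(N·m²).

I_d = ε₀ dΦ_E/dt = ε₀ πR² (dE/dt) = (8.85×10^-12)(8.268×10^-3)(2.77×10^11) = 0.02027 A through the full plate area.
For r ≥ R the full I_d is enclosed: B = μ₀ I_d/(2πr) = (4π×10^-7)(0.02027)/(2π·0.111) = 3.65×10^-8 T.

3.65×10^-8 T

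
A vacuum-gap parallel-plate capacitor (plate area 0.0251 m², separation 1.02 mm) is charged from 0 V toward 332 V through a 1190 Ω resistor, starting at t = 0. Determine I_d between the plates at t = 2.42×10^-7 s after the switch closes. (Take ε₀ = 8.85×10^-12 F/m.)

C = ε₀A/d = (8.85×10^-12)(0.0251)/(1.02×10^-3) = 2.178×10^-10 F and τ = RC = 2.592×10^-7 s. I_d in the gap equals the RC charging current.
I_d(t) = (V₀/R) e^(−t/τ) = 0.2790 · e^(−0.9336) = 0.110 A.

0.110 A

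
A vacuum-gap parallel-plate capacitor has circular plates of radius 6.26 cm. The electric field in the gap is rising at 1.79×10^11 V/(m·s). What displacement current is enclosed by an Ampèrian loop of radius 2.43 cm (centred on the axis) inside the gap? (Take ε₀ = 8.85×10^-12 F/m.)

Through the whole plate area (πR² = 0.01231 m²), I_d = ε₀ πR² dE/dt = 0.01950 A.
Through an area πr² the displacement current is I_d·(πr²/πR²) = I_d (r/R)² = 2.94×10^-3 A.

2.94×10^-3 A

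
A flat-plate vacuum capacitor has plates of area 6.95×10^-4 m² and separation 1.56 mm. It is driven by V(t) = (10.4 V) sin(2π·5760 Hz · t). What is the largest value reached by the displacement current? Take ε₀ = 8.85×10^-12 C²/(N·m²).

The displacement current equals the conduction current C dV/dt, which peaks at C V₀ ω.
With C = ε₀A/d = (8.85×10^-12)(6.95×10^-4)/(1.56×10^-3) = 3.943×10^-12 F and ω = 2πf = 3.619×10^4 rad/s, I_d,max = (3.943×10^-12)(10.4)(3.619×10^4) = 1.48×10^-6 A.

1.48×10^-6 A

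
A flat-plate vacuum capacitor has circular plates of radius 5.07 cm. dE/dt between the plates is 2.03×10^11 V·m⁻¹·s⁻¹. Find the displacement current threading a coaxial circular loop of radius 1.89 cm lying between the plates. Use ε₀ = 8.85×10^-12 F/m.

Through the whole plate area (πR² = 8.075×10^-3 m²), I_d = ε₀ πR² dE/dt = 0.01451 A.
Through an area πr² the displacement current is I_d·(πr²/πR²) = I_d (r/R)² = 2.02×10^-3 A.

2.02×10^-3 A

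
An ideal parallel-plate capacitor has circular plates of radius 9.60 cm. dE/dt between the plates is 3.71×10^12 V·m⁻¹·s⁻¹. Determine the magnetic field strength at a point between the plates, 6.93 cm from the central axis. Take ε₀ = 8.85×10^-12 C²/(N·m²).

I_d = ε₀ dΦ_E/dt = ε₀ πR² (dE/dt) = (8.85×10^-12)(0.02895)(3.71×10^12) = 0.9505 A through the full plate area.
An Ampèrian loop of radius r encloses a fraction (r/R)² of I_d. Then B·2πr = μ₀ I_d (r/R)², giving B = μ₀ I_d r/(2πR²) = 1.43×10^-6 T.

1.43×10^-6 T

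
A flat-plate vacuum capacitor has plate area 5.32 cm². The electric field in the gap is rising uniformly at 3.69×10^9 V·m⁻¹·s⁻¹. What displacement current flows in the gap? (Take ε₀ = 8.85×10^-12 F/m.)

1.74×10^-5 A

The displacement current is ε₀ times dΦ_E/dt = ε₀ A dE/dt = (8.85×10^-12)(5.32×10^-4)(3.69×10^9) = 1.74×10^-5 A.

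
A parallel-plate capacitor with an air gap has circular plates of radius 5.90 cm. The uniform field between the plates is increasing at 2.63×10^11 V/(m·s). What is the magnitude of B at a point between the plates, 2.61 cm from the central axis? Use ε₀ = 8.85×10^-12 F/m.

3.82×10^-8 T

I_d = ε₀ dΦ_E/dt = ε₀ πR² (dE/dt) = (8.85×10^-12)(0.01094)(2.63×10^11) = 0.02546 A through the full plate area.
For r < R the Ampère–Maxwell law gives B(2πr) = μ₀ I_d (r²/R²), so B = μ₀ I_d r/(2πR²) = (4π×10^-7)(0.02546)(0.0261)/(2π·0.0590²) = 3.82×10^-8 T.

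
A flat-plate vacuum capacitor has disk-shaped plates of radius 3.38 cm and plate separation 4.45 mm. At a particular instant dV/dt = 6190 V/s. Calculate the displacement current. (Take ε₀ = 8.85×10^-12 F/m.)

The field between the plates is E = V/d, so dE/dt = (6190)/(4.45×10^-3 m) = 1.391×10^6 V/(m·s).
I_d = ε₀ A (dE/dt) = (8.85×10^-12)(3.589×10^-3)(1.391×10^6) = 4.42×10^-8 A.

4.42×10^-8 A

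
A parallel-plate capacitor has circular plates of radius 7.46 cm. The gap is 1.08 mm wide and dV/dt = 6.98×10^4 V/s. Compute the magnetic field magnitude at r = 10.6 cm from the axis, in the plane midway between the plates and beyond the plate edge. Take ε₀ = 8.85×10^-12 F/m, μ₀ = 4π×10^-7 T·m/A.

1.89×10^-11 T

I_d = C dV/dt with C = ε₀πR²/d = 1.432×10^-10 F, so I_d = (1.432×10^-10)(6.98×10^4) = 9.995×10^-6 A.
For r ≥ R the full I_d is enclosed: B = μ₀ I_d/(2πr) = (4π×10^-7)(9.995×10^-6)/(2π·0.106) = 1.89×10^-11 T.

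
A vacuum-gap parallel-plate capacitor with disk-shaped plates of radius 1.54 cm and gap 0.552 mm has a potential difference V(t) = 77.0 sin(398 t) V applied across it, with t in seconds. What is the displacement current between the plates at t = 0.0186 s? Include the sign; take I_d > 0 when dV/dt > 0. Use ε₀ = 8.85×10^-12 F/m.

dV/dt = (77.0)(398)·cos(7.4028) = 1.336×10^4 V/s.
I_d = C dV/dt with C = ε₀A/d = (8.85×10^-12)(7.451×10^-4)/(5.52×10^-4) = 1.195×10^-11 F, so I_d = (1.195×10^-11)(1.336×10^4) = 1.60×10^-7 A.

1.60×10^-7 A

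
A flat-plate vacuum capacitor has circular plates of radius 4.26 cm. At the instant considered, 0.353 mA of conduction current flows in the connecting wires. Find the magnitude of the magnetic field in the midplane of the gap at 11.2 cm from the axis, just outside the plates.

6.30×10^-10 T

Between the plates the displacement current equals the wire current: I_d = 0.353 mA = 3.53×10^-4 A.
With r > R the enclosed displacement current is the full I_d; B = μ₀ I_d / (2πr) = 6.30×10^-10 T.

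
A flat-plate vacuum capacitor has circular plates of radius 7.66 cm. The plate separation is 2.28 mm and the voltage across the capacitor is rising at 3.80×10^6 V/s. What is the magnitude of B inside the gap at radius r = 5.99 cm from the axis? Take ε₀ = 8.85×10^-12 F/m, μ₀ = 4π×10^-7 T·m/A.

5.55×10^-10 T

dE/dt = (dV/dt)/d = 1.667×10^9 V/(m·s); I_d = ε₀(πR²)(dE/dt) = (8.85×10^-12)(0.01843)(1.667×10^9) = 2.719×10^-4 A.
An Ampèrian loop of radius r encloses a fraction (r/R)² of I_d. Then B·2πr = μ₀ I_d (r/R)², giving B = μ₀ I_d r/(2πR²) = 5.55×10^-10 T.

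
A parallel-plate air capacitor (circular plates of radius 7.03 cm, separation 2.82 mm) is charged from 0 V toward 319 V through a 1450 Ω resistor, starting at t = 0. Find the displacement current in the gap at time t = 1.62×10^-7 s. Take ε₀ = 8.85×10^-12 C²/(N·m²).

0.0222 A

With C = ε₀A/d = (8.85×10^-12)(0.01553)/(2.82×10^-3) = 4.874×10^-11 F, the time constant is τ = RC = 7.067×10^-8 s, so t/τ = 2.292 and e^(−t/τ) = 0.1011.
I_d = I_cond = (V₀/R) e^(−t/τ) = (0.2200)(0.1011) = 0.0222 A.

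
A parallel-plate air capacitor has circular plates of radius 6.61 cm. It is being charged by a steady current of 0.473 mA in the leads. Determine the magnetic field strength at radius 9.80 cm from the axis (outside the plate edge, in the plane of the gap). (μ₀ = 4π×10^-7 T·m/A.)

9.65×10^-10 T

No conduction current crosses the gap, so I_d there equals the 4.73×10^-4 A in the leads.
Outside the plates the loop encloses all of I_d, so B·2πr = μ₀ I_d and B = 9.65×10^-10 T.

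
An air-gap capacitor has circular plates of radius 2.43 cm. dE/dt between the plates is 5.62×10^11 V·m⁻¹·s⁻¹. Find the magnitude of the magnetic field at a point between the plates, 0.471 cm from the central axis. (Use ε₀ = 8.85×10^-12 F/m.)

1.47×10^-8 T

I_d = ε₀ dΦ_E/dt = ε₀ πR² (dE/dt) = (8.85×10^-12)(1.855×10^-3)(5.62×10^11) = 9.226×10^-3 A through the full plate area.
For r < R the Ampère–Maxwell law gives B(2πr) = μ₀ I_d (r²/R²), so B = μ₀ I_d r/(2πR²) = (4π×10^-7)(9.226×10^-3)(4.71×10^-3)/(2π·0.0243²) = 1.47×10^-8 T.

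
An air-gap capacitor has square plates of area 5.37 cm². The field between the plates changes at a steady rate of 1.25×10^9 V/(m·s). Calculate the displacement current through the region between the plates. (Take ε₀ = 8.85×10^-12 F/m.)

I_d = ε₀ A (dE/dt) = (8.85×10^-12)(5.37×10^-4 m²)(1.25×10^9) = 5.94×10^-6 A.

5.94×10^-6 A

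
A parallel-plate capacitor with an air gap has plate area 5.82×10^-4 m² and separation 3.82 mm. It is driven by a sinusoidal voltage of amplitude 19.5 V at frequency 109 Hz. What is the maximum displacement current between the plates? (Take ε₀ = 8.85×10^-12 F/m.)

The displacement current equals the conduction current C dV/dt, which peaks at C V₀ ω.
With C = ε₀A/d = (8.85×10^-12)(5.82×10^-4)/(3.82×10^-3) = 1.348×10^-12 F and ω = 2πf = 684.9 rad/s, I_d,max = (1.348×10^-12)(19.5)(684.9) = 1.80×10^-8 A.

1.80×10^-8 A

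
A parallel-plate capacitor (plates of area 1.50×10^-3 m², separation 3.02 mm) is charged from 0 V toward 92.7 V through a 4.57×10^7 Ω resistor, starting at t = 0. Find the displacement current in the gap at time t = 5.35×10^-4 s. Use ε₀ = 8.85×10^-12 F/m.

1.41×10^-7 A

With C = ε₀A/d = (8.85×10^-12)(1.50×10^-3)/(3.02×10^-3) = 4.396×10^-12 F, the time constant is τ = RC = 2.009×10^-4 s, so t/τ = 2.663 and e^(−t/τ) = 0.06974.
I_d = I_cond = (V₀/R) e^(−t/τ) = (2.028×10^-6)(0.06974) = 1.41×10^-7 A.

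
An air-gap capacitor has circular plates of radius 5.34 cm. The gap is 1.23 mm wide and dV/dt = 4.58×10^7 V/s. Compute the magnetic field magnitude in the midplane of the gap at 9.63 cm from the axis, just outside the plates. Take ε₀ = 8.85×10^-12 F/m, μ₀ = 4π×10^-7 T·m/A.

With E = V/d, dE/dt = 3.724×10^10 V/(m·s) and πR² = 8.958×10^-3 m², giving I_d = ε₀ πR² dE/dt = 2.952×10^-3 A.
With r > R the enclosed displacement current is the full I_d; B = μ₀ I_d / (2πr) = 6.13×10^-9 T.

6.13×10^-9 T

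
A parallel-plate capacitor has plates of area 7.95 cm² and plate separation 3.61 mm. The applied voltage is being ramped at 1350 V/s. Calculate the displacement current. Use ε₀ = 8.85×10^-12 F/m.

E = V/d so dE/dt = (dV/dt)/d = 3.740×10^5 V/(m·s), and I_d = ε₀ A dE/dt = (8.85×10^-12)(7.95×10^-4)(3.740×10^5) = 2.63×10^-9 A.

2.63×10^-9 A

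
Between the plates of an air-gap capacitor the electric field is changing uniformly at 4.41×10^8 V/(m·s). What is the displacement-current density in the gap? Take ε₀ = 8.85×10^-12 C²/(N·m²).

The displacement-current density is ε₀ ∂E/∂t = (8.85×10^-12)(4.41×10^8) = 3.90×10^-3 A/m².

3.90×10^-3 A/m²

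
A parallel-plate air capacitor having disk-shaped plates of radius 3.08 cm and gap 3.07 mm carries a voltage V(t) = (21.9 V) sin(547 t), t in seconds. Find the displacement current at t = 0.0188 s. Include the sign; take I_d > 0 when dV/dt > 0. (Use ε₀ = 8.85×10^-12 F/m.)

-6.72×10^-8 A

dE/dt = (V₀ω/d)·cos(ωt) with ωt = 10.2836 rad: (21.9)(547)(-0.6533)/(3.07×10^-3) = -2.549×10^6 V/(m·s).
I_d = ε₀ A dE/dt = (8.85×10^-12)(2.980×10^-3)(-2.549×10^6) = -6.72×10^-8 A.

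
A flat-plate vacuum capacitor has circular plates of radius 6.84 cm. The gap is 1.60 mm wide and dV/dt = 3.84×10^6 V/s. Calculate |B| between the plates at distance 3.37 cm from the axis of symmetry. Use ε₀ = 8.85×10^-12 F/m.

I_d = C dV/dt with C = ε₀πR²/d = 8.131×10^-11 F, so I_d = (8.131×10^-11)(3.84×10^6) = 3.122×10^-4 A.
∮B·dl = μ₀ I_d,enc with I_d,enc = I_d r²/R² = 7.578×10^-5 A; so B = μ₀ I_d,enc/(2πr) = 4.50×10^-10 T.

4.50×10^-10 T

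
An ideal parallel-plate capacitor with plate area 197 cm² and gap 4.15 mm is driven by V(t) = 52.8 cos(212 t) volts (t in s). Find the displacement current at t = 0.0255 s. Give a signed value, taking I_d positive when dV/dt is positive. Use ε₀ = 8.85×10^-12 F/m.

3.62×10^-7 A

C = ε₀A/d = (8.85×10^-12)(0.0197)/(4.15×10^-3) = 4.201×10^-11 F. dV/dt = V₀ω·−sin(ωt); at ωt = 5.406 rad this factor is 0.7689.
I_d = C dV/dt = (4.201×10^-11)(52.8)(212)(0.7689) = 3.62×10^-7 A.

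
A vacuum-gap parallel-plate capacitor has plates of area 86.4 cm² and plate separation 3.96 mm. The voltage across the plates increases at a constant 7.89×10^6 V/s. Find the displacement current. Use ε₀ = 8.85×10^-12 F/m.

1.52×10^-4 A

The displacement current equals the charging current C dV/dt. With C = ε₀A/d = (8.85×10^-12)(8.64×10^-3)/(3.96×10^-3) = 1.931×10^-11 F, I_d = (1.931×10^-11)(7.89×10^6) = 1.52×10^-4 A.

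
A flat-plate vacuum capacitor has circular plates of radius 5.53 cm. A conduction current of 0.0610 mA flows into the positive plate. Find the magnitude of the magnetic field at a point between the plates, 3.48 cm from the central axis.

No conduction current crosses the gap, so I_d there equals the 6.10×10^-5 A in the leads.
For r < R the Ampère–Maxwell law gives B(2πr) = μ₀ I_d (r²/R²), so B = μ₀ I_d r/(2πR²) = (4π×10^-7)(6.10×10^-5)(0.0348)/(2π·0.0553²) = 1.39×10^-10 T.

1.39×10^-10 T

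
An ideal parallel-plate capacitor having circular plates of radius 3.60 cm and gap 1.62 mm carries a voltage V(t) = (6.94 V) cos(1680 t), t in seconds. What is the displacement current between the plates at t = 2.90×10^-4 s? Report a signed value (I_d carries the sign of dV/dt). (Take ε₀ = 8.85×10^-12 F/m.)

C = ε₀A/d = (8.85×10^-12)(4.072×10^-3)/(1.62×10^-3) = 2.225×10^-11 F. dV/dt = V₀ω·−sin(ωt); at ωt = 0.4872 rad this factor is -0.4682.
I_d = C dV/dt = (2.225×10^-11)(6.94)(1680)(-0.4682) = -1.21×10^-7 A.

-1.21×10^-7 A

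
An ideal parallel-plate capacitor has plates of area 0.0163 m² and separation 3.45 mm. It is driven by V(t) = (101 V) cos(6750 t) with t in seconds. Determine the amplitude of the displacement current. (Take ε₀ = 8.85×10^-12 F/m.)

2.85×10^-5 A

The displacement current equals the conduction current C dV/dt, which peaks at C V₀ ω.
With C = ε₀A/d = (8.85×10^-12)(0.0163)/(3.45×10^-3) = 4.181×10^-11 F and ω = 6750 rad/s, I_d,max = (4.181×10^-11)(101)(6750) = 2.85×10^-5 A.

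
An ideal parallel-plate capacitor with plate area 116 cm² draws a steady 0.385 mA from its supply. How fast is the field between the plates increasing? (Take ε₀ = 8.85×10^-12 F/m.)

Charge continuity gives I_d = I = 3.85×10^-4 A between the plates.
Since I_d = ε₀ A dE/dt, dE/dt = I_d/(ε₀A) = (3.85×10^-4)/((8.85×10^-12)(0.0116)) = 3.75×10^9 V/(m·s).

3.75×10^9 V/(m·s)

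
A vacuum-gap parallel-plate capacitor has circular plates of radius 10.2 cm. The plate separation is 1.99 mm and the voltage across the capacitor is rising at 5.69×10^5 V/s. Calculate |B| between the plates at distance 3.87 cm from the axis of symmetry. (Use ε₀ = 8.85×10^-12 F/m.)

I_d = C dV/dt with C = ε₀πR²/d = 1.454×10^-10 F, so I_d = (1.454×10^-10)(5.69×10^5) = 8.273×10^-5 A.
An Ampèrian loop of radius r encloses a fraction (r/R)² of I_d. Then B·2πr = μ₀ I_d (r/R)², giving B = μ₀ I_d r/(2πR²) = 6.15×10^-11 T.

6.15×10^-11 T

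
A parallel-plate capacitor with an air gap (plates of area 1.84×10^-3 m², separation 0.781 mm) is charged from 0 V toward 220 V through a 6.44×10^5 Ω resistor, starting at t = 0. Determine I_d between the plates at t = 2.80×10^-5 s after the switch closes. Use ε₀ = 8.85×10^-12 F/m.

4.25×10^-5 A

C = ε₀A/d = (8.85×10^-12)(1.84×10^-3)/(7.81×10^-4) = 2.085×10^-11 F, so τ = RC = 1.343×10^-5 s.
The conduction current is I(t) = (V₀/R) e^(−t/τ), and the displacement current between the plates equals it.
t/τ = 2.085; I_d = (220/6.44×10^5) · e^(−2.085) = (3.416×10^-4)(0.1243) = 4.25×10^-5 A.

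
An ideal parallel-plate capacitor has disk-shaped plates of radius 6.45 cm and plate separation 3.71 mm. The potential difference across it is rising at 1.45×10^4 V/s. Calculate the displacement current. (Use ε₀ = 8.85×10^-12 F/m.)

C = ε₀A/d = (8.85×10^-12)(0.01307)/(3.71×10^-3) = 3.118×10^-11 F.
I_d = C dV/dt = (3.118×10^-11)(1.45×10^4) = 4.52×10^-7 A.

4.52×10^-7 A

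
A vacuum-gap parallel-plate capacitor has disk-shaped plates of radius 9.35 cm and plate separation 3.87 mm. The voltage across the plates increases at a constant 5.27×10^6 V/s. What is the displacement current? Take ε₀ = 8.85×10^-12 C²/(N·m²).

3.31×10^-4 A

E = V/d so dE/dt = (dV/dt)/d = 1.362×10^9 V/(m·s), and I_d = ε₀ A dE/dt = (8.85×10^-12)(0.02746)(1.362×10^9) = 3.31×10^-4 A.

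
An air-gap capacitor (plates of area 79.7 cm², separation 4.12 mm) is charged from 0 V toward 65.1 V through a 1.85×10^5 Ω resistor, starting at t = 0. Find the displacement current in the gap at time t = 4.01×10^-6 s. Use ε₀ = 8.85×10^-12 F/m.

9.92×10^-5 A

C = ε₀A/d = (8.85×10^-12)(7.97×10^-3)/(4.12×10^-3) = 1.712×10^-11 F, so τ = RC = 3.167×10^-6 s.
The conduction current is I(t) = (V₀/R) e^(−t/τ), and the displacement current between the plates equals it.
t/τ = 1.266; I_d = (65.1/1.85×10^5) · e^(−1.266) = (3.519×10^-4)(0.2820) = 9.92×10^-5 A.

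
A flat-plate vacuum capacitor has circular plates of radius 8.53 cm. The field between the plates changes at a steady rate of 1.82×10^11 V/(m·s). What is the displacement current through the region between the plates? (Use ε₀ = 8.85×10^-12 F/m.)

0.0368 A

The displacement current is ε₀ times dΦ_E/dt = ε₀ A dE/dt = (8.85×10^-12)(0.02286)(1.82×10^11) = 0.0368 A.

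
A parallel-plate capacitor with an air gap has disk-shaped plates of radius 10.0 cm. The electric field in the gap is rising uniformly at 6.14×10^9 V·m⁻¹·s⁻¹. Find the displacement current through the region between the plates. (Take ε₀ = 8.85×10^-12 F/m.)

1.71×10^-3 A

The displacement current is ε₀ times dΦ_E/dt = ε₀ A dE/dt = (8.85×10^-12)(0.03142)(6.14×10^9) = 1.71×10^-3 A.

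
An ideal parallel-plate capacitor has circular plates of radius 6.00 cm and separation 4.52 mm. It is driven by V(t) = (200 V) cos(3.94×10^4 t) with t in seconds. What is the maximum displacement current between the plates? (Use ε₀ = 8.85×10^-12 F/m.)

C = ε₀A/d = (8.85×10^-12)(0.01131)/(4.52×10^-3) = 2.214×10^-11 F; ω = 3.94×10^4 rad/s.
I_d = C dV/dt, so |I_d|_max = C V₀ ω = (2.214×10^-11)(200)(3.94×10^4) = 1.74×10^-4 A.

1.74×10^-4 A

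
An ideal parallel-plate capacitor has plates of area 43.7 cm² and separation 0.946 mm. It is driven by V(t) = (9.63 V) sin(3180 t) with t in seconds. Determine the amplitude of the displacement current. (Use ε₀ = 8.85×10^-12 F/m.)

(dE/dt)_max = V₀ω/d = 3.237×10^7 V/(m·s); ω = 3180 rad/s.
I_d,max = ε₀ A (dE/dt)_max = (8.85×10^-12)(4.37×10^-3)(3.237×10^7) = 1.25×10^-6 A.

1.25×10^-6 A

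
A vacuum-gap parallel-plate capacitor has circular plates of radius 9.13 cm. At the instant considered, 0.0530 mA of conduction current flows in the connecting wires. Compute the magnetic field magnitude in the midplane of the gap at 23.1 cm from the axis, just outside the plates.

4.59×10^-11 T

By continuity the displacement current in the gap matches the conduction current: I_d = 5.30×10^-5 A.
With r > R the enclosed displacement current is the full I_d; B = μ₀ I_d / (2πr) = 4.59×10^-11 T.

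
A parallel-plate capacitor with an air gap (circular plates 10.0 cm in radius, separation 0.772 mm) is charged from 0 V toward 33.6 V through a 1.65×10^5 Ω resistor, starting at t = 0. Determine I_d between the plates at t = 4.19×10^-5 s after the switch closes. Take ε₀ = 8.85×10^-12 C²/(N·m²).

1.01×10^-4 A

With C = ε₀A/d = (8.85×10^-12)(0.03142)/(7.72×10^-4) = 3.602×10^-10 F, the time constant is τ = RC = 5.943×10^-5 s, so t/τ = 0.7050 and e^(−t/τ) = 0.4941.
I_d = I_cond = (V₀/R) e^(−t/τ) = (2.036×10^-4)(0.4941) = 1.01×10^-4 A.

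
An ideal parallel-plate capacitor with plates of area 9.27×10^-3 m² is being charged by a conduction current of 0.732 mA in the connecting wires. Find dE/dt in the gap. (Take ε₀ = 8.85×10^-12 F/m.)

The displacement current between the plates equals the conduction current, I_d = 0.732 mA.
Then dE/dt = I_d/(ε₀A) = 8.92×10^9 V/(m·s).

8.92×10^9 V/(m·s)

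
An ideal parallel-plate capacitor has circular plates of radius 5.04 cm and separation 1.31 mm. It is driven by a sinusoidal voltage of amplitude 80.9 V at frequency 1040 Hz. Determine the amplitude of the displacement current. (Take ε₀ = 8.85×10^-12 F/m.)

The displacement current equals the conduction current C dV/dt, which peaks at C V₀ ω.
With C = ε₀A/d = (8.85×10^-12)(7.980×10^-3)/(1.31×10^-3) = 5.391×10^-11 F and ω = 2πf = 6535 rad/s, I_d,max = (5.391×10^-11)(80.9)(6535) = 2.85×10^-5 A.

2.85×10^-5 A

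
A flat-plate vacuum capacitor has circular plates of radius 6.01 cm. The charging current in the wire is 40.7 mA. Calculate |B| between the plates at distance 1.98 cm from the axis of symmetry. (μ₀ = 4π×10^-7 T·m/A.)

By continuity the displacement current in the gap matches the conduction current: I_d = 0.0407 A.
∮B·dl = μ₀ I_d,enc with I_d,enc = I_d r²/R² = 4.417×10^-3 A; so B = μ₀ I_d,enc/(2πr) = 4.46×10^-8 T.

4.46×10^-8 T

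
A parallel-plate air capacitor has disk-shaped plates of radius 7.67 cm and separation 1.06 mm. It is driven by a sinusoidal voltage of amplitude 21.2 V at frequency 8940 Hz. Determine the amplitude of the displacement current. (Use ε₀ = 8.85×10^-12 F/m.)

The displacement current equals the conduction current C dV/dt, which peaks at C V₀ ω.
With C = ε₀A/d = (8.85×10^-12)(0.01848)/(1.06×10^-3) = 1.543×10^-10 F and ω = 2πf = 5.617×10^4 rad/s, I_d,max = (1.543×10^-10)(21.2)(5.617×10^4) = 1.84×10^-4 A.

1.84×10^-4 A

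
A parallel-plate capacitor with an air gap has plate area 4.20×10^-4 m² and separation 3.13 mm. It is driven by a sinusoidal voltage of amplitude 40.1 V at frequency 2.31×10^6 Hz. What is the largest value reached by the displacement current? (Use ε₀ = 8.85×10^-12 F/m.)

(dE/dt)_max = V₀ω/d = 1.859×10^11 V/(m·s); ω = 2πf = 1.451×10^7 rad/s.
I_d,max = ε₀ A (dE/dt)_max = (8.85×10^-12)(4.20×10^-4)(1.859×10^11) = 6.91×10^-4 A.

6.91×10^-4 A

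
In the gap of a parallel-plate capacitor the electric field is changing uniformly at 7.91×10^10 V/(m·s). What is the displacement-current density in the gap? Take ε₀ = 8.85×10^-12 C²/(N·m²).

J_d = ε₀ ∂E/∂t, so J_d = 0.700 A/m².

0.700 A/m²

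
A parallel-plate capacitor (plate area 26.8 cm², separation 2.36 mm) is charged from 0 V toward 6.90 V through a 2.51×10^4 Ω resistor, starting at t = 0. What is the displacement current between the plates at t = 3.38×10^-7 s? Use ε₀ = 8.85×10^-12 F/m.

C = ε₀A/d = (8.85×10^-12)(2.68×10^-3)/(2.36×10^-3) = 1.005×10^-11 F and τ = RC = 2.523×10^-7 s. I_d in the gap equals the RC charging current.
I_d(t) = (V₀/R) e^(−t/τ) = 2.749×10^-4 · e^(−1.340) = 7.20×10^-5 A.

7.20×10^-5 A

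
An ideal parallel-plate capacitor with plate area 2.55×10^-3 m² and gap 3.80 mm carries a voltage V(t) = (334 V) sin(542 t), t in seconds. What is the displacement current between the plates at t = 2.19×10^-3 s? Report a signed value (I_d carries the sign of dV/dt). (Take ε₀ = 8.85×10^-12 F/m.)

dV/dt = (334)(542)·cos(1.18698) = 6.779×10^4 V/s.
I_d = C dV/dt with C = ε₀A/d = (8.85×10^-12)(2.55×10^-3)/(3.80×10^-3) = 5.939×10^-12 F, so I_d = (5.939×10^-12)(6.779×10^4) = 4.03×10^-7 A.

4.03×10^-7 A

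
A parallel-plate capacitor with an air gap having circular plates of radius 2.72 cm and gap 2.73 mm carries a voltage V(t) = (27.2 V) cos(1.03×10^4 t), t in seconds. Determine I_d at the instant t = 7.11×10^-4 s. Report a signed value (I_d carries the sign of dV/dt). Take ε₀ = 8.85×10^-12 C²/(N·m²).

dE/dt = (V₀ω/d)·−sin(ωt) with ωt = 7.3233 rad: (27.2)(1.03×10^4)(-0.8625)/(2.73×10^-3) = -8.851×10^7 V/(m·s).
I_d = ε₀ A dE/dt = (8.85×10^-12)(2.324×10^-3)(-8.851×10^7) = -1.82×10^-6 A.

-1.82×10^-6 A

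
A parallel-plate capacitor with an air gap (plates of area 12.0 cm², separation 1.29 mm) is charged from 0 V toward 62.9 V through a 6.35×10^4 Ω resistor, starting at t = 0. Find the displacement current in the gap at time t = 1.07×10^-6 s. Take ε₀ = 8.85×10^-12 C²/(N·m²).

C = ε₀A/d = (8.85×10^-12)(1.20×10^-3)/(1.29×10^-3) = 8.233×10^-12 F and τ = RC = 5.228×10^-7 s. I_d in the gap equals the RC charging current.
I_d(t) = (V₀/R) e^(−t/τ) = 9.906×10^-4 · e^(−2.047) = 1.28×10^-4 A.

1.28×10^-4 A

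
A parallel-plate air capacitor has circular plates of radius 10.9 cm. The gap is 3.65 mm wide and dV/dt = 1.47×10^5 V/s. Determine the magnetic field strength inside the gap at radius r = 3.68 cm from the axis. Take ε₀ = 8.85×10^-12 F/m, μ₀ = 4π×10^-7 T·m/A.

8.24×10^-12 T

dE/dt = (dV/dt)/d = 4.027×10^7 V/(m·s); I_d = ε₀(πR²)(dE/dt) = (8.85×10^-12)(0.03733)(4.027×10^7) = 1.330×10^-5 A.
An Ampèrian loop of radius r encloses a fraction (r/R)² of I_d. Then B·2πr = μ₀ I_d (r/R)², giving B = μ₀ I_d r/(2πR²) = 8.24×10^-12 T.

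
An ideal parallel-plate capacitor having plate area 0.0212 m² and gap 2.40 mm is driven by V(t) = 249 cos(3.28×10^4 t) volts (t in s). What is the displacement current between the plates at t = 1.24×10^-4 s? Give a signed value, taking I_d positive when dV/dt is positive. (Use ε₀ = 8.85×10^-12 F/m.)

dV/dt = (249)(3.28×10^4)·−sin(4.0672) = 6.525×10^6 V/s.
I_d = C dV/dt with C = ε₀A/d = (8.85×10^-12)(0.0212)/(2.40×10^-3) = 7.818×10^-11 F, so I_d = (7.818×10^-11)(6.525×10^6) = 5.10×10^-4 A.

5.10×10^-4 A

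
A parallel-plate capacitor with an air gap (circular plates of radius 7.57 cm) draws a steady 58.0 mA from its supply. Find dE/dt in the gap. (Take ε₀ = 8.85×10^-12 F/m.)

By continuity, I_d in the gap equals the 58.0 mA flowing in the wire.
Inverting I_d = ε₀ A dE/dt gives dE/dt = 0.0580 / (8.85×10^-12 · 0.01800) = 3.64×10^11 V/(m·s).

3.64×10^11 V/(m·s)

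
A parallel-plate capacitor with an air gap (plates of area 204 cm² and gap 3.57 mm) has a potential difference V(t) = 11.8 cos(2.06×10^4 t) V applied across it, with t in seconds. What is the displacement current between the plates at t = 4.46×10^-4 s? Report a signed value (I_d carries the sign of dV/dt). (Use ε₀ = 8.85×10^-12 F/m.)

-2.89×10^-6 A

dE/dt = (V₀ω/d)·−sin(ωt) with ωt = 9.1876 rad: (11.8)(2.06×10^4)(-0.2350)/(3.57×10^-3) = -1.600×10^7 V/(m·s).
I_d = ε₀ A dE/dt = (8.85×10^-12)(0.0204)(-1.600×10^7) = -2.89×10^-6 A.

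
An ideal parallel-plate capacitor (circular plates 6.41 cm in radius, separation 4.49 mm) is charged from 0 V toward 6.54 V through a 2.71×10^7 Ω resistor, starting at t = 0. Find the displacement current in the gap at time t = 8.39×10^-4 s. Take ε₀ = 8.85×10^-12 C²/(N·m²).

7.15×10^-8 A

C = ε₀A/d = (8.85×10^-12)(0.01291)/(4.49×10^-3) = 2.545×10^-11 F, so τ = RC = 6.897×10^-4 s.
The conduction current is I(t) = (V₀/R) e^(−t/τ), and the displacement current between the plates equals it.
t/τ = 1.216; I_d = (6.54/2.71×10^7) · e^(−1.216) = (2.413×10^-7)(0.2964) = 7.15×10^-8 A.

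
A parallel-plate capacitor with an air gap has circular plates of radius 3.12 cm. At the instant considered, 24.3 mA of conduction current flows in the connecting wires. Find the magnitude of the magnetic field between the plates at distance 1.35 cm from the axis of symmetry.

6.74×10^-8 T

Between the plates the displacement current equals the wire current: I_d = 24.3 mA = 0.0243 A.
For r < R the Ampère–Maxwell law gives B(2πr) = μ₀ I_d (r²/R²), so B = μ₀ I_d r/(2πR²) = (4π×10^-7)(0.0243)(0.0135)/(2π·0.0312²) = 6.74×10^-8 T.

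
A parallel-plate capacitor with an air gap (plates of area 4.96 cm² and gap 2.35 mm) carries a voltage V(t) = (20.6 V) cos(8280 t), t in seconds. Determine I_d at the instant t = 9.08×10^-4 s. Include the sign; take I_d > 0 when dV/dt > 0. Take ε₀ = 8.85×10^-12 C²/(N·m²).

-3.01×10^-7 A

dE/dt = (V₀ω/d)·−sin(ωt) with ωt = 7.51824 rad: (20.6)(8280)(-0.9442)/(2.35×10^-3) = -6.853×10^7 V/(m·s).
I_d = ε₀ A dE/dt = (8.85×10^-12)(4.96×10^-4)(-6.853×10^7) = -3.01×10^-7 A.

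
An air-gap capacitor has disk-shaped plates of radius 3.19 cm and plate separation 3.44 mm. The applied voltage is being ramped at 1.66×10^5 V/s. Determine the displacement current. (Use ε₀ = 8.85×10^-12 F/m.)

1.37×10^-6 A

The displacement current equals the charging current C dV/dt. With C = ε₀A/d = (8.85×10^-12)(3.197×10^-3)/(3.44×10^-3) = 8.225×10^-12 F, I_d = (8.225×10^-12)(1.66×10^5) = 1.37×10^-6 A.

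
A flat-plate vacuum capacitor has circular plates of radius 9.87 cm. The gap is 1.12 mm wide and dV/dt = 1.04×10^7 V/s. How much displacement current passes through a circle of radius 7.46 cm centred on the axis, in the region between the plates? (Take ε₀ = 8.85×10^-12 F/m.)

1.44×10^-3 A

With E = V/d, dE/dt = 9.286×10^9 V/(m·s) and πR² = 0.03060 m², giving I_d = ε₀ πR² dE/dt = 2.515×10^-3 A.
Since J_d is uniform, the enclosed fraction is (r/R)² = 0.5713, giving I_d,enc = 1.44×10^-3 A.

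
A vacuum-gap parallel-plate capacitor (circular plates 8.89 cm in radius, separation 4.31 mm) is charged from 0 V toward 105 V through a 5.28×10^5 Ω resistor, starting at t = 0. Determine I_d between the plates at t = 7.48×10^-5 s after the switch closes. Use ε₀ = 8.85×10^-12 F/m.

1.24×10^-5 A

C = ε₀A/d = (8.85×10^-12)(0.02483)/(4.31×10^-3) = 5.099×10^-11 F and τ = RC = 2.692×10^-5 s. I_d in the gap equals the RC charging current.
I_d(t) = (V₀/R) e^(−t/τ) = 1.989×10^-4 · e^(−2.779) = 1.24×10^-5 A.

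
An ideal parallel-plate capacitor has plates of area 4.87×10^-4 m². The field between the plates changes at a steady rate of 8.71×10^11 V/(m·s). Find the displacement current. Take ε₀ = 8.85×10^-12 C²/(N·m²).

The displacement current is ε₀ times dΦ_E/dt = ε₀ A dE/dt = (8.85×10^-12)(4.87×10^-4)(8.71×10^11) = 3.75×10^-3 A.

3.75×10^-3 A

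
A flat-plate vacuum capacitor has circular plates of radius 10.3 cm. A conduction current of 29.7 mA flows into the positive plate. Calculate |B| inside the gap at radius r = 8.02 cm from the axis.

4.49×10^-8 T

No conduction current crosses the gap, so I_d there equals the 0.0297 A in the leads.
An Ampèrian loop of radius r encloses a fraction (r/R)² of I_d. Then B·2πr = μ₀ I_d (r/R)², giving B = μ₀ I_d r/(2πR²) = 4.49×10^-8 T.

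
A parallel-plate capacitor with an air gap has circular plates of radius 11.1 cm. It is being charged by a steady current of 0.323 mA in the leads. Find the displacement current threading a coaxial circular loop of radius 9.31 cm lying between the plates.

By continuity the displacement current in the gap matches the conduction current: I_d = 3.23×10^-4 A.
Through an area πr² the displacement current is I_d·(πr²/πR²) = I_d (r/R)² = 2.27×10^-4 A.

2.27×10^-4 A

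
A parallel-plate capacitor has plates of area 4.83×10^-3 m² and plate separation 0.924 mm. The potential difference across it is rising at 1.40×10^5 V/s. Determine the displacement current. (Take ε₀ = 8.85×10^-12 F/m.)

6.48×10^-6 A

E = V/d so dE/dt = (dV/dt)/d = 1.515×10^8 V/(m·s), and I_d = ε₀ A dE/dt = (8.85×10^-12)(4.83×10^-3)(1.515×10^8) = 6.48×10^-6 A.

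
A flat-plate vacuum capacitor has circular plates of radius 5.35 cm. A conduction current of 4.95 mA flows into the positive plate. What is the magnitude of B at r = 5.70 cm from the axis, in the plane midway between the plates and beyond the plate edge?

By continuity the displacement current in the gap matches the conduction current: I_d = 4.95×10^-3 A.
For r ≥ R the full I_d is enclosed: B = μ₀ I_d/(2πr) = (4π×10^-7)(4.95×10^-3)/(2π·0.0570) = 1.74×10^-8 T.

1.74×10^-8 T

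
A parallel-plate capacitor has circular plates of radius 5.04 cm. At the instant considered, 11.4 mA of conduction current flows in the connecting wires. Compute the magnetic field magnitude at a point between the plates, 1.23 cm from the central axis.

No conduction current crosses the gap, so I_d there equals the 0.0114 A in the leads.
∮B·dl = μ₀ I_d,enc with I_d,enc = I_d r²/R² = 6.790×10^-4 A; so B = μ₀ I_d,enc/(2πr) = 1.10×10^-8 T.

1.10×10^-8 T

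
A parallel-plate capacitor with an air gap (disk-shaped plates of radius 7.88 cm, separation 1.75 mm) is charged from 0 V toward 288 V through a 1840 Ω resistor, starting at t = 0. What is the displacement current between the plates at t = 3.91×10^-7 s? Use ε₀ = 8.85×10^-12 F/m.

With C = ε₀A/d = (8.85×10^-12)(0.01951)/(1.75×10^-3) = 9.866×10^-11 F, the time constant is τ = RC = 1.815×10^-7 s, so t/τ = 2.154 and e^(−t/τ) = 0.1160.
I_d = I_cond = (V₀/R) e^(−t/τ) = (0.1565)(0.1160) = 0.0182 A.

0.0182 A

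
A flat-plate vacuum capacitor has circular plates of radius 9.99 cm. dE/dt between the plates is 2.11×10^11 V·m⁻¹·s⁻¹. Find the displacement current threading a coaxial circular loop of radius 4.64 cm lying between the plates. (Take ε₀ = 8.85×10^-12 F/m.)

Total displacement current: I_d = ε₀(πR²)(dE/dt) = (8.85×10^-12)(0.03135)(2.11×10^11) = 0.05854 A.
Through an area πr² the displacement current is I_d·(πr²/πR²) = I_d (r/R)² = 0.0126 A.

0.0126 A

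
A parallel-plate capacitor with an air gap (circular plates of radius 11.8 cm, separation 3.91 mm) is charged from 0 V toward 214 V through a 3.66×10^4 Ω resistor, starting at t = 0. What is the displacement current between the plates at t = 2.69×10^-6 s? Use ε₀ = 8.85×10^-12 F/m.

2.78×10^-3 A

C = ε₀A/d = (8.85×10^-12)(0.04374)/(3.91×10^-3) = 9.900×10^-11 F, so τ = RC = 3.623×10^-6 s.
The conduction current is I(t) = (V₀/R) e^(−t/τ), and the displacement current between the plates equals it.
t/τ = 0.7425; I_d = (214/3.66×10^4) · e^(−0.7425) = (5.847×10^-3)(0.4759) = 2.78×10^-3 A.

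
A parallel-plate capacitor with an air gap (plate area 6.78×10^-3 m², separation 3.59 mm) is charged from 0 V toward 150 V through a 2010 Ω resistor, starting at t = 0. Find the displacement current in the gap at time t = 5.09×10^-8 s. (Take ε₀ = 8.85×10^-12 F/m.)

0.0164 A

With C = ε₀A/d = (8.85×10^-12)(6.78×10^-3)/(3.59×10^-3) = 1.671×10^-11 F, the time constant is τ = RC = 3.359×10^-8 s, so t/τ = 1.515 and e^(−t/τ) = 0.2198.
I_d = I_cond = (V₀/R) e^(−t/τ) = (0.07463)(0.2198) = 0.0164 A.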